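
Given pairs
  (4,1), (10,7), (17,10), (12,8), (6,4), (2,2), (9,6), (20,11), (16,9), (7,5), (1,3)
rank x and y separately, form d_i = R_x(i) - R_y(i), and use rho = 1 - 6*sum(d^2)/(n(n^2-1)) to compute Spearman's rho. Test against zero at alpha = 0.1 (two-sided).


Step 1: Rank x and y separately (midranks; no ties here).
rank(x): 4->3, 10->7, 17->10, 12->8, 6->4, 2->2, 9->6, 20->11, 16->9, 7->5, 1->1
rank(y): 1->1, 7->7, 10->10, 8->8, 4->4, 2->2, 6->6, 11->11, 9->9, 5->5, 3->3
Step 2: d_i = R_x(i) - R_y(i); compute d_i^2.
  (3-1)^2=4, (7-7)^2=0, (10-10)^2=0, (8-8)^2=0, (4-4)^2=0, (2-2)^2=0, (6-6)^2=0, (11-11)^2=0, (9-9)^2=0, (5-5)^2=0, (1-3)^2=4
sum(d^2) = 8.
Step 3: rho = 1 - 6*8 / (11*(11^2 - 1)) = 1 - 48/1320 = 0.963636.
Step 4: Under H0, t = rho * sqrt((n-2)/(1-rho^2)) = 10.8186 ~ t(9).
Step 5: Two-sided p-value from the t-distribution with 9 df = 0.000002.
Step 6: alpha = 0.1. reject H0.

rho = 0.9636, p = 0.000002, reject H0 at alpha = 0.1.


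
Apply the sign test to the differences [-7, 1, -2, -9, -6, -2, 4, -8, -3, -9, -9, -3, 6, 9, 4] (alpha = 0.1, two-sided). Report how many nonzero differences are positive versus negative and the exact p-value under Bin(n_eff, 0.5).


Step 1: Discard zero differences. Original n = 15; n_eff = number of nonzero differences = 15.
Nonzero differences (with sign): -7, +1, -2, -9, -6, -2, +4, -8, -3, -9, -9, -3, +6, +9, +4
Step 2: Count signs: positive = 5, negative = 10.
Step 3: Under H0: P(positive) = 0.5, so the number of positives S ~ Bin(15, 0.5).
Step 4: Two-sided exact p-value = sum of Bin(15,0.5) probabilities at or below the observed probability = 0.301758.
Step 5: alpha = 0.1. fail to reject H0.

n_eff = 15, pos = 5, neg = 10, p = 0.301758, fail to reject H0.


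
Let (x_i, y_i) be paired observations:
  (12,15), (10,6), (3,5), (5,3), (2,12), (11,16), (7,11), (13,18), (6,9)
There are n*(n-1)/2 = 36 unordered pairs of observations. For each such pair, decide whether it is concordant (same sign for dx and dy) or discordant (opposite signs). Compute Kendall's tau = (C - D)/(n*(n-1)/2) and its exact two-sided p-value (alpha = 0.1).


Step 1: Enumerate the 36 unordered pairs (i,j) with i<j and classify each by sign(x_j-x_i) * sign(y_j-y_i).
  (1,2):dx=-2,dy=-9->C; (1,3):dx=-9,dy=-10->C; (1,4):dx=-7,dy=-12->C; (1,5):dx=-10,dy=-3->C
  (1,6):dx=-1,dy=+1->D; (1,7):dx=-5,dy=-4->C; (1,8):dx=+1,dy=+3->C; (1,9):dx=-6,dy=-6->C
  (2,3):dx=-7,dy=-1->C; (2,4):dx=-5,dy=-3->C; (2,5):dx=-8,dy=+6->D; (2,6):dx=+1,dy=+10->C
  (2,7):dx=-3,dy=+5->D; (2,8):dx=+3,dy=+12->C; (2,9):dx=-4,dy=+3->D; (3,4):dx=+2,dy=-2->D
  (3,5):dx=-1,dy=+7->D; (3,6):dx=+8,dy=+11->C; (3,7):dx=+4,dy=+6->C; (3,8):dx=+10,dy=+13->C
  (3,9):dx=+3,dy=+4->C; (4,5):dx=-3,dy=+9->D; (4,6):dx=+6,dy=+13->C; (4,7):dx=+2,dy=+8->C
  (4,8):dx=+8,dy=+15->C; (4,9):dx=+1,dy=+6->C; (5,6):dx=+9,dy=+4->C; (5,7):dx=+5,dy=-1->D
  (5,8):dx=+11,dy=+6->C; (5,9):dx=+4,dy=-3->D; (6,7):dx=-4,dy=-5->C; (6,8):dx=+2,dy=+2->C
  (6,9):dx=-5,dy=-7->C; (7,8):dx=+6,dy=+7->C; (7,9):dx=-1,dy=-2->C; (8,9):dx=-7,dy=-9->C
Step 2: C = 27, D = 9, total pairs = 36.
Step 3: tau = (C - D)/(n(n-1)/2) = (27 - 9)/36 = 0.500000.
Step 4: Exact two-sided p-value (enumerate n! = 362880 permutations of y under H0): p = 0.075176.
Step 5: alpha = 0.1. reject H0.

tau_b = 0.5000 (C=27, D=9), p = 0.075176, reject H0.


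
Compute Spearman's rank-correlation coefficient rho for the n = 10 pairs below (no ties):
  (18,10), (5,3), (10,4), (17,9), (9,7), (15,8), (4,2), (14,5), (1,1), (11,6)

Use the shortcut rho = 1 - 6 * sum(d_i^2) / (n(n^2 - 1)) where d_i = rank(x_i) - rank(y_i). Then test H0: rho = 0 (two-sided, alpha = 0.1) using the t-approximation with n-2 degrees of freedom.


Step 1: Rank x and y separately (midranks; no ties here).
rank(x): 18->10, 5->3, 10->5, 17->9, 9->4, 15->8, 4->2, 14->7, 1->1, 11->6
rank(y): 10->10, 3->3, 4->4, 9->9, 7->7, 8->8, 2->2, 5->5, 1->1, 6->6
Step 2: d_i = R_x(i) - R_y(i); compute d_i^2.
  (10-10)^2=0, (3-3)^2=0, (5-4)^2=1, (9-9)^2=0, (4-7)^2=9, (8-8)^2=0, (2-2)^2=0, (7-5)^2=4, (1-1)^2=0, (6-6)^2=0
sum(d^2) = 14.
Step 3: rho = 1 - 6*14 / (10*(10^2 - 1)) = 1 - 84/990 = 0.915152.
Step 4: Under H0, t = rho * sqrt((n-2)/(1-rho^2)) = 6.4212 ~ t(8).
Step 5: Two-sided p-value from the t-distribution with 8 df = 0.000204.
Step 6: alpha = 0.1. reject H0.

rho = 0.9152, p = 0.000204, reject H0 at alpha = 0.1.


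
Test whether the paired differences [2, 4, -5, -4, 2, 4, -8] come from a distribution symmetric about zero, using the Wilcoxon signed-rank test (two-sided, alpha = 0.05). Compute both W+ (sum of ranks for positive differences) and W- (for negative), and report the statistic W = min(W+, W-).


Step 1: Drop any zero differences (none here) and take |d_i|.
|d| = [2, 4, 5, 4, 2, 4, 8]
Step 2: Midrank |d_i| (ties get averaged ranks).
ranks: |2|->1.5, |4|->4, |5|->6, |4|->4, |2|->1.5, |4|->4, |8|->7
Step 3: Attach original signs; sum ranks with positive sign and with negative sign.
W+ = 1.5 + 4 + 1.5 + 4 = 11
W- = 6 + 4 + 7 = 17
(Check: W+ + W- = 28 should equal n(n+1)/2 = 28.)
Step 4: Test statistic W = min(W+, W-) = 11.
Step 5: Ties in |d|, so use the tie-corrected normal approximation.
        E[W] = n(n+1)/4 = 7*8/4 = 14.
        Tie groups: |d|=2 (t=2), |d|=4 (t=3); sum(t^3 - t) = 30.
        Var[W] = n(n+1)(2n+1)/24 - sum(t^3-t)/48 = 840/24 - 30/48 = 34.375.
        z = (W - E[W]) / sqrt(Var[W]) = (11 - 14) / 5.8630 = -0.5117.
        Two-sided p = 2*Phi(z) = 0.608874.
Step 6: alpha = 0.05. fail to reject H0.

W+ = 11, W- = 17, W = min = 11, p = 0.608874, fail to reject H0.


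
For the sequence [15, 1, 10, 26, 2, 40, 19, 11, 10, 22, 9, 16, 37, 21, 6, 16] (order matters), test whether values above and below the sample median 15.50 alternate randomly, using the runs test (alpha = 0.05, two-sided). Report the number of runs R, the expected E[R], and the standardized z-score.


Step 1: Compute median = 15.50; label A = above, B = below.
Labels in order: BBBABAABBABAAABA  (n_A = 8, n_B = 8)
Step 2: Count runs R = 10.
Step 3: Under H0 (random ordering), E[R] = 2*n_A*n_B/(n_A+n_B) + 1 = 2*8*8/16 + 1 = 9.0000.
        Var[R] = 2*n_A*n_B*(2*n_A*n_B - n_A - n_B) / ((n_A+n_B)^2 * (n_A+n_B-1)) = 14336/3840 = 3.7333.
        SD[R] = 1.9322.
Step 4: Continuity-corrected z = (R - 0.5 - E[R]) / SD[R] = (10 - 0.5 - 9.0000) / 1.9322 = 0.2588.
Step 5: Two-sided p-value via normal approximation = 2*(1 - Phi(|z|)) = 0.795809.
Step 6: alpha = 0.05. fail to reject H0.

R = 10, z = 0.2588, p = 0.795809, fail to reject H0.


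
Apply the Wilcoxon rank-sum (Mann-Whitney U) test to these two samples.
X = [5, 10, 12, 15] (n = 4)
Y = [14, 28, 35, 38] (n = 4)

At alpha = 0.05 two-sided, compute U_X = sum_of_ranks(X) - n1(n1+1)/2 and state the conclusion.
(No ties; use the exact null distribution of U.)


Step 1: Combine and sort all 8 observations; assign midranks.
sorted (value, group): (5,X), (10,X), (12,X), (14,Y), (15,X), (28,Y), (35,Y), (38,Y)
ranks: 5->1, 10->2, 12->3, 14->4, 15->5, 28->6, 35->7, 38->8
Step 2: Rank sum for X: R1 = 1 + 2 + 3 + 5 = 11.
Step 3: U_X = R1 - n1(n1+1)/2 = 11 - 4*5/2 = 11 - 10 = 1.
       U_Y = n1*n2 - U_X = 16 - 1 = 15.
Step 4: No ties, so the exact null distribution of U (based on enumerating the C(8,4) = 70 equally likely rank assignments) gives the two-sided p-value.
Step 5: p-value = 0.057143; compare to alpha = 0.05. fail to reject H0.

U_X = 1, p = 0.057143, fail to reject H0 at alpha = 0.05.


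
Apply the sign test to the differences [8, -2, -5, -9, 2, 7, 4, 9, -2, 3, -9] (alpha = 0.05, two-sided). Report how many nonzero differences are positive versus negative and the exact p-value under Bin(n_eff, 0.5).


Step 1: Discard zero differences. Original n = 11; n_eff = number of nonzero differences = 11.
Nonzero differences (with sign): +8, -2, -5, -9, +2, +7, +4, +9, -2, +3, -9
Step 2: Count signs: positive = 6, negative = 5.
Step 3: Under H0: P(positive) = 0.5, so the number of positives S ~ Bin(11, 0.5).
Step 4: Two-sided exact p-value = sum of Bin(11,0.5) probabilities at or below the observed probability = 1.000000.
Step 5: alpha = 0.05. fail to reject H0.

n_eff = 11, pos = 6, neg = 5, p = 1.000000, fail to reject H0.


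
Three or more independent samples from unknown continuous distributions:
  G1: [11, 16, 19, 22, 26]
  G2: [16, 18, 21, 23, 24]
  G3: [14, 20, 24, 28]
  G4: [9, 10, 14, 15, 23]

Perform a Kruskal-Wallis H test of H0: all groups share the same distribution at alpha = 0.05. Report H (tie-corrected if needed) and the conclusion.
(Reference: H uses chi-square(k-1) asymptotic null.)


Step 1: Combine all N = 19 observations and assign midranks.
sorted (value, group, rank): (9,G4,1), (10,G4,2), (11,G1,3), (14,G3,4.5), (14,G4,4.5), (15,G4,6), (16,G1,7.5), (16,G2,7.5), (18,G2,9), (19,G1,10), (20,G3,11), (21,G2,12), (22,G1,13), (23,G2,14.5), (23,G4,14.5), (24,G2,16.5), (24,G3,16.5), (26,G1,18), (28,G3,19)
Step 2: Sum ranks within each group.
R_1 = 51.5 (n_1 = 5)
R_2 = 59.5 (n_2 = 5)
R_3 = 51 (n_3 = 4)
R_4 = 28 (n_4 = 5)
Step 3: H = 12/(N(N+1)) * sum(R_i^2/n_i) - 3(N+1)
     = 12/(19*20) * (51.5^2/5 + 59.5^2/5 + 51^2/4 + 28^2/5) - 3*20
     = 0.031579 * 2045.55 - 60
     = 4.596316.
Step 4: Ties present; correction factor C = 1 - 24/(19^3 - 19) = 0.996491. Corrected H = 4.596316 / 0.996491 = 4.612500.
Step 5: Under H0, H ~ chi^2(3); p-value = 0.202472.
Step 6: alpha = 0.05. fail to reject H0.

H = 4.6125, df = 3, p = 0.202472, fail to reject H0.


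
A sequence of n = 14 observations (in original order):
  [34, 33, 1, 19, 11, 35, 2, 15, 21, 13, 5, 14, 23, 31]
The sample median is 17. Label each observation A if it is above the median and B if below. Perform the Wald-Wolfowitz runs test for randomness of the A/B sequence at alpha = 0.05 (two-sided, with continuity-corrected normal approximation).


Step 1: Compute median = 17; label A = above, B = below.
Labels in order: AABABABBABBBAA  (n_A = 7, n_B = 7)
Step 2: Count runs R = 9.
Step 3: Under H0 (random ordering), E[R] = 2*n_A*n_B/(n_A+n_B) + 1 = 2*7*7/14 + 1 = 8.0000.
        Var[R] = 2*n_A*n_B*(2*n_A*n_B - n_A - n_B) / ((n_A+n_B)^2 * (n_A+n_B-1)) = 8232/2548 = 3.2308.
        SD[R] = 1.7974.
Step 4: Continuity-corrected z = (R - 0.5 - E[R]) / SD[R] = (9 - 0.5 - 8.0000) / 1.7974 = 0.2782.
Step 5: Two-sided p-value via normal approximation = 2*(1 - Phi(|z|)) = 0.780879.
Step 6: alpha = 0.05. fail to reject H0.

R = 9, z = 0.2782, p = 0.780879, fail to reject H0.


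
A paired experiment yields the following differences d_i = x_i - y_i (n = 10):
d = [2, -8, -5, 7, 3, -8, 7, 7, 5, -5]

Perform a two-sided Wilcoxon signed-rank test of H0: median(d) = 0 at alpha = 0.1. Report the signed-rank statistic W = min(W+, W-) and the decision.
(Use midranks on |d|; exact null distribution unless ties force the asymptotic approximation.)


Step 1: Drop any zero differences (none here) and take |d_i|.
|d| = [2, 8, 5, 7, 3, 8, 7, 7, 5, 5]
Step 2: Midrank |d_i| (ties get averaged ranks).
ranks: |2|->1, |8|->9.5, |5|->4, |7|->7, |3|->2, |8|->9.5, |7|->7, |7|->7, |5|->4, |5|->4
Step 3: Attach original signs; sum ranks with positive sign and with negative sign.
W+ = 1 + 7 + 2 + 7 + 7 + 4 = 28
W- = 9.5 + 4 + 9.5 + 4 = 27
(Check: W+ + W- = 55 should equal n(n+1)/2 = 55.)
Step 4: Test statistic W = min(W+, W-) = 27.
Step 5: Ties in |d|, so use the tie-corrected normal approximation.
        E[W] = n(n+1)/4 = 10*11/4 = 27.5.
        Tie groups: |d|=5 (t=3), |d|=7 (t=3), |d|=8 (t=2); sum(t^3 - t) = 54.
        Var[W] = n(n+1)(2n+1)/24 - sum(t^3-t)/48 = 2310/24 - 54/48 = 95.125.
        z = (W - E[W]) / sqrt(Var[W]) = (27 - 27.5) / 9.7532 = -0.0513.
        Two-sided p = 2*Phi(z) = 0.959114.
Step 6: alpha = 0.1. fail to reject H0.

W+ = 28, W- = 27, W = min = 27, p = 0.959114, fail to reject H0.


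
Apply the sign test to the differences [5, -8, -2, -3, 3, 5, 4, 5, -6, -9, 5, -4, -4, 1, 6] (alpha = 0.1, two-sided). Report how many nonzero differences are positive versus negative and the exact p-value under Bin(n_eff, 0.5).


Step 1: Discard zero differences. Original n = 15; n_eff = number of nonzero differences = 15.
Nonzero differences (with sign): +5, -8, -2, -3, +3, +5, +4, +5, -6, -9, +5, -4, -4, +1, +6
Step 2: Count signs: positive = 8, negative = 7.
Step 3: Under H0: P(positive) = 0.5, so the number of positives S ~ Bin(15, 0.5).
Step 4: Two-sided exact p-value = sum of Bin(15,0.5) probabilities at or below the observed probability = 1.000000.
Step 5: alpha = 0.1. fail to reject H0.

n_eff = 15, pos = 8, neg = 7, p = 1.000000, fail to reject H0.


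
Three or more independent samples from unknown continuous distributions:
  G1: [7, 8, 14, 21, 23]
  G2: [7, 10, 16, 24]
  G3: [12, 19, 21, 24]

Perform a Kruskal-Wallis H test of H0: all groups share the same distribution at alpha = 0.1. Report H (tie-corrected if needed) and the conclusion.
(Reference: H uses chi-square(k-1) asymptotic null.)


Step 1: Combine all N = 13 observations and assign midranks.
sorted (value, group, rank): (7,G1,1.5), (7,G2,1.5), (8,G1,3), (10,G2,4), (12,G3,5), (14,G1,6), (16,G2,7), (19,G3,8), (21,G1,9.5), (21,G3,9.5), (23,G1,11), (24,G2,12.5), (24,G3,12.5)
Step 2: Sum ranks within each group.
R_1 = 31 (n_1 = 5)
R_2 = 25 (n_2 = 4)
R_3 = 35 (n_3 = 4)
Step 3: H = 12/(N(N+1)) * sum(R_i^2/n_i) - 3(N+1)
     = 12/(13*14) * (31^2/5 + 25^2/4 + 35^2/4) - 3*14
     = 0.065934 * 654.7 - 42
     = 1.167033.
Step 4: Ties present; correction factor C = 1 - 18/(13^3 - 13) = 0.991758. Corrected H = 1.167033 / 0.991758 = 1.176731.
Step 5: Under H0, H ~ chi^2(2); p-value = 0.555234.
Step 6: alpha = 0.1. fail to reject H0.

H = 1.1767, df = 2, p = 0.555234, fail to reject H0.


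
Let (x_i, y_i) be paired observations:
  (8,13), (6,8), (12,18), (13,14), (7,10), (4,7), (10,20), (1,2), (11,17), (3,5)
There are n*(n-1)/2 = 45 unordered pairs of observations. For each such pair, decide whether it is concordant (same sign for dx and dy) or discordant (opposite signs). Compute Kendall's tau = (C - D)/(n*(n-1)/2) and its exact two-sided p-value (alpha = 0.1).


Step 1: Enumerate the 45 unordered pairs (i,j) with i<j and classify each by sign(x_j-x_i) * sign(y_j-y_i).
  (1,2):dx=-2,dy=-5->C; (1,3):dx=+4,dy=+5->C; (1,4):dx=+5,dy=+1->C; (1,5):dx=-1,dy=-3->C
  (1,6):dx=-4,dy=-6->C; (1,7):dx=+2,dy=+7->C; (1,8):dx=-7,dy=-11->C; (1,9):dx=+3,dy=+4->C
  (1,10):dx=-5,dy=-8->C; (2,3):dx=+6,dy=+10->C; (2,4):dx=+7,dy=+6->C; (2,5):dx=+1,dy=+2->C
  (2,6):dx=-2,dy=-1->C; (2,7):dx=+4,dy=+12->C; (2,8):dx=-5,dy=-6->C; (2,9):dx=+5,dy=+9->C
  (2,10):dx=-3,dy=-3->C; (3,4):dx=+1,dy=-4->D; (3,5):dx=-5,dy=-8->C; (3,6):dx=-8,dy=-11->C
  (3,7):dx=-2,dy=+2->D; (3,8):dx=-11,dy=-16->C; (3,9):dx=-1,dy=-1->C; (3,10):dx=-9,dy=-13->C
  (4,5):dx=-6,dy=-4->C; (4,6):dx=-9,dy=-7->C; (4,7):dx=-3,dy=+6->D; (4,8):dx=-12,dy=-12->C
  (4,9):dx=-2,dy=+3->D; (4,10):dx=-10,dy=-9->C; (5,6):dx=-3,dy=-3->C; (5,7):dx=+3,dy=+10->C
  (5,8):dx=-6,dy=-8->C; (5,9):dx=+4,dy=+7->C; (5,10):dx=-4,dy=-5->C; (6,7):dx=+6,dy=+13->C
  (6,8):dx=-3,dy=-5->C; (6,9):dx=+7,dy=+10->C; (6,10):dx=-1,dy=-2->C; (7,8):dx=-9,dy=-18->C
  (7,9):dx=+1,dy=-3->D; (7,10):dx=-7,dy=-15->C; (8,9):dx=+10,dy=+15->C; (8,10):dx=+2,dy=+3->C
  (9,10):dx=-8,dy=-12->C
Step 2: C = 40, D = 5, total pairs = 45.
Step 3: tau = (C - D)/(n(n-1)/2) = (40 - 5)/45 = 0.777778.
Step 4: Exact two-sided p-value (enumerate n! = 3628800 permutations of y under H0): p = 0.000946.
Step 5: alpha = 0.1. reject H0.

tau_b = 0.7778 (C=40, D=5), p = 0.000946, reject H0.


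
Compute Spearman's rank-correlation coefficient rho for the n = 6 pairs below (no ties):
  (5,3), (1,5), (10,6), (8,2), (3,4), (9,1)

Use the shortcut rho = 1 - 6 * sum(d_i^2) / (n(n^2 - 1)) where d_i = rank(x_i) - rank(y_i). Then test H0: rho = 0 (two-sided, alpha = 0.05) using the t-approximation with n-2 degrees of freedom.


Step 1: Rank x and y separately (midranks; no ties here).
rank(x): 5->3, 1->1, 10->6, 8->4, 3->2, 9->5
rank(y): 3->3, 5->5, 6->6, 2->2, 4->4, 1->1
Step 2: d_i = R_x(i) - R_y(i); compute d_i^2.
  (3-3)^2=0, (1-5)^2=16, (6-6)^2=0, (4-2)^2=4, (2-4)^2=4, (5-1)^2=16
sum(d^2) = 40.
Step 3: rho = 1 - 6*40 / (6*(6^2 - 1)) = 1 - 240/210 = -0.142857.
Step 4: Under H0, t = rho * sqrt((n-2)/(1-rho^2)) = -0.2887 ~ t(4).
Step 5: Two-sided p-value from the t-distribution with 4 df = 0.787172.
Step 6: alpha = 0.05. fail to reject H0.

rho = -0.1429, p = 0.787172, fail to reject H0 at alpha = 0.05.


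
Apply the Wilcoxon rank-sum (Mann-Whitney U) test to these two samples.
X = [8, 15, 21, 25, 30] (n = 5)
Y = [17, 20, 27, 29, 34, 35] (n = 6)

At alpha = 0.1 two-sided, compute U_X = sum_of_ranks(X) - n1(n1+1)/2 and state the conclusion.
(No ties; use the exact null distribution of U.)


Step 1: Combine and sort all 11 observations; assign midranks.
sorted (value, group): (8,X), (15,X), (17,Y), (20,Y), (21,X), (25,X), (27,Y), (29,Y), (30,X), (34,Y), (35,Y)
ranks: 8->1, 15->2, 17->3, 20->4, 21->5, 25->6, 27->7, 29->8, 30->9, 34->10, 35->11
Step 2: Rank sum for X: R1 = 1 + 2 + 5 + 6 + 9 = 23.
Step 3: U_X = R1 - n1(n1+1)/2 = 23 - 5*6/2 = 23 - 15 = 8.
       U_Y = n1*n2 - U_X = 30 - 8 = 22.
Step 4: No ties, so the exact null distribution of U (based on enumerating the C(11,5) = 462 equally likely rank assignments) gives the two-sided p-value.
Step 5: p-value = 0.246753; compare to alpha = 0.1. fail to reject H0.

U_X = 8, p = 0.246753, fail to reject H0 at alpha = 0.1.


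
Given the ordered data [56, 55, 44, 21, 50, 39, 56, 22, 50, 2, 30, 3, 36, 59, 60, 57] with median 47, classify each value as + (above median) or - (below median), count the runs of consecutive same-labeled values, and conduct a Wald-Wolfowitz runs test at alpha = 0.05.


Step 1: Compute median = 47; label A = above, B = below.
Labels in order: AABBABABABBBBAAA  (n_A = 8, n_B = 8)
Step 2: Count runs R = 9.
Step 3: Under H0 (random ordering), E[R] = 2*n_A*n_B/(n_A+n_B) + 1 = 2*8*8/16 + 1 = 9.0000.
        Var[R] = 2*n_A*n_B*(2*n_A*n_B - n_A - n_B) / ((n_A+n_B)^2 * (n_A+n_B-1)) = 14336/3840 = 3.7333.
        SD[R] = 1.9322.
Step 4: R = E[R], so z = 0 with no continuity correction.
Step 5: Two-sided p-value via normal approximation = 2*(1 - Phi(|z|)) = 1.000000.
Step 6: alpha = 0.05. fail to reject H0.

R = 9, z = 0.0000, p = 1.000000, fail to reject H0.


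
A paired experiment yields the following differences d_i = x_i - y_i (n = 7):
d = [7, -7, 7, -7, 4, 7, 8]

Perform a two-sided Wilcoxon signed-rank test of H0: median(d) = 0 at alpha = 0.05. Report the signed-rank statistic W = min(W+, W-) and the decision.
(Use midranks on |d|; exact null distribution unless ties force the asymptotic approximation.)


Step 1: Drop any zero differences (none here) and take |d_i|.
|d| = [7, 7, 7, 7, 4, 7, 8]
Step 2: Midrank |d_i| (ties get averaged ranks).
ranks: |7|->4, |7|->4, |7|->4, |7|->4, |4|->1, |7|->4, |8|->7
Step 3: Attach original signs; sum ranks with positive sign and with negative sign.
W+ = 4 + 4 + 1 + 4 + 7 = 20
W- = 4 + 4 = 8
(Check: W+ + W- = 28 should equal n(n+1)/2 = 28.)
Step 4: Test statistic W = min(W+, W-) = 8.
Step 5: Ties in |d|, so use the tie-corrected normal approximation.
        E[W] = n(n+1)/4 = 7*8/4 = 14.
        Tie groups: |d|=7 (t=5); sum(t^3 - t) = 120.
        Var[W] = n(n+1)(2n+1)/24 - sum(t^3-t)/48 = 840/24 - 120/48 = 32.5.
        z = (W - E[W]) / sqrt(Var[W]) = (8 - 14) / 5.7009 = -1.0525.
        Two-sided p = 2*Phi(z) = 0.292584.
Step 6: alpha = 0.05. fail to reject H0.

W+ = 20, W- = 8, W = min = 8, p = 0.292584, fail to reject H0.


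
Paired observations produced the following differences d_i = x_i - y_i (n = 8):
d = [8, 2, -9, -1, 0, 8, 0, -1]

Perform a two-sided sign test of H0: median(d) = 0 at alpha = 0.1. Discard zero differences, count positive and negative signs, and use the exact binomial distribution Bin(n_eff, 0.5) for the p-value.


Step 1: Discard zero differences. Original n = 8; n_eff = number of nonzero differences = 6.
Nonzero differences (with sign): +8, +2, -9, -1, +8, -1
Step 2: Count signs: positive = 3, negative = 3.
Step 3: Under H0: P(positive) = 0.5, so the number of positives S ~ Bin(6, 0.5).
Step 4: Two-sided exact p-value = sum of Bin(6,0.5) probabilities at or below the observed probability = 1.000000.
Step 5: alpha = 0.1. fail to reject H0.

n_eff = 6, pos = 3, neg = 3, p = 1.000000, fail to reject H0.


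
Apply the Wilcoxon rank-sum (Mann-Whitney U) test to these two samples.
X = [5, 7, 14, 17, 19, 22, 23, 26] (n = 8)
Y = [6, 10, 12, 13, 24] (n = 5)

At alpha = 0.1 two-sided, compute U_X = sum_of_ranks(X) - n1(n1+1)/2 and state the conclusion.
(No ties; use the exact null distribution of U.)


Step 1: Combine and sort all 13 observations; assign midranks.
sorted (value, group): (5,X), (6,Y), (7,X), (10,Y), (12,Y), (13,Y), (14,X), (17,X), (19,X), (22,X), (23,X), (24,Y), (26,X)
ranks: 5->1, 6->2, 7->3, 10->4, 12->5, 13->6, 14->7, 17->8, 19->9, 22->10, 23->11, 24->12, 26->13
Step 2: Rank sum for X: R1 = 1 + 3 + 7 + 8 + 9 + 10 + 11 + 13 = 62.
Step 3: U_X = R1 - n1(n1+1)/2 = 62 - 8*9/2 = 62 - 36 = 26.
       U_Y = n1*n2 - U_X = 40 - 26 = 14.
Step 4: No ties, so the exact null distribution of U (based on enumerating the C(13,8) = 1287 equally likely rank assignments) gives the two-sided p-value.
Step 5: p-value = 0.435120; compare to alpha = 0.1. fail to reject H0.

U_X = 26, p = 0.435120, fail to reject H0 at alpha = 0.1.


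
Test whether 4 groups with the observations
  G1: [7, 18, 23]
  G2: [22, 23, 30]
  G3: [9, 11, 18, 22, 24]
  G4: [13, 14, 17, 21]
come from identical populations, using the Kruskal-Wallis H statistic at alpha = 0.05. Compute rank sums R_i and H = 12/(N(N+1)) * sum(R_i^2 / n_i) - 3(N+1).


Step 1: Combine all N = 15 observations and assign midranks.
sorted (value, group, rank): (7,G1,1), (9,G3,2), (11,G3,3), (13,G4,4), (14,G4,5), (17,G4,6), (18,G1,7.5), (18,G3,7.5), (21,G4,9), (22,G2,10.5), (22,G3,10.5), (23,G1,12.5), (23,G2,12.5), (24,G3,14), (30,G2,15)
Step 2: Sum ranks within each group.
R_1 = 21 (n_1 = 3)
R_2 = 38 (n_2 = 3)
R_3 = 37 (n_3 = 5)
R_4 = 24 (n_4 = 4)
Step 3: H = 12/(N(N+1)) * sum(R_i^2/n_i) - 3(N+1)
     = 12/(15*16) * (21^2/3 + 38^2/3 + 37^2/5 + 24^2/4) - 3*16
     = 0.050000 * 1046.13 - 48
     = 4.306667.
Step 4: Ties present; correction factor C = 1 - 18/(15^3 - 15) = 0.994643. Corrected H = 4.306667 / 0.994643 = 4.329862.
Step 5: Under H0, H ~ chi^2(3); p-value = 0.227978.
Step 6: alpha = 0.05. fail to reject H0.

H = 4.3299, df = 3, p = 0.227978, fail to reject H0.


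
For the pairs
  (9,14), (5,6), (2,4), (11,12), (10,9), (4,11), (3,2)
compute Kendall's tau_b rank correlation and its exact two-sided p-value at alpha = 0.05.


Step 1: Enumerate the 21 unordered pairs (i,j) with i<j and classify each by sign(x_j-x_i) * sign(y_j-y_i).
  (1,2):dx=-4,dy=-8->C; (1,3):dx=-7,dy=-10->C; (1,4):dx=+2,dy=-2->D; (1,5):dx=+1,dy=-5->D
  (1,6):dx=-5,dy=-3->C; (1,7):dx=-6,dy=-12->C; (2,3):dx=-3,dy=-2->C; (2,4):dx=+6,dy=+6->C
  (2,5):dx=+5,dy=+3->C; (2,6):dx=-1,dy=+5->D; (2,7):dx=-2,dy=-4->C; (3,4):dx=+9,dy=+8->C
  (3,5):dx=+8,dy=+5->C; (3,6):dx=+2,dy=+7->C; (3,7):dx=+1,dy=-2->D; (4,5):dx=-1,dy=-3->C
  (4,6):dx=-7,dy=-1->C; (4,7):dx=-8,dy=-10->C; (5,6):dx=-6,dy=+2->D; (5,7):dx=-7,dy=-7->C
  (6,7):dx=-1,dy=-9->C
Step 2: C = 16, D = 5, total pairs = 21.
Step 3: tau = (C - D)/(n(n-1)/2) = (16 - 5)/21 = 0.523810.
Step 4: Exact two-sided p-value (enumerate n! = 5040 permutations of y under H0): p = 0.136111.
Step 5: alpha = 0.05. fail to reject H0.

tau_b = 0.5238 (C=16, D=5), p = 0.136111, fail to reject H0.


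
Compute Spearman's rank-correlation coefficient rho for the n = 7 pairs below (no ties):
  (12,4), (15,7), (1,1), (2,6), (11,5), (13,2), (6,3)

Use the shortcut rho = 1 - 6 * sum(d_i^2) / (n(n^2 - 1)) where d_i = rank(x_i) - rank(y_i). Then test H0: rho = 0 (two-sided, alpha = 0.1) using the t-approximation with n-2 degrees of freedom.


Step 1: Rank x and y separately (midranks; no ties here).
rank(x): 12->5, 15->7, 1->1, 2->2, 11->4, 13->6, 6->3
rank(y): 4->4, 7->7, 1->1, 6->6, 5->5, 2->2, 3->3
Step 2: d_i = R_x(i) - R_y(i); compute d_i^2.
  (5-4)^2=1, (7-7)^2=0, (1-1)^2=0, (2-6)^2=16, (4-5)^2=1, (6-2)^2=16, (3-3)^2=0
sum(d^2) = 34.
Step 3: rho = 1 - 6*34 / (7*(7^2 - 1)) = 1 - 204/336 = 0.392857.
Step 4: Under H0, t = rho * sqrt((n-2)/(1-rho^2)) = 0.9553 ~ t(5).
Step 5: Two-sided p-value from the t-distribution with 5 df = 0.383317.
Step 6: alpha = 0.1. fail to reject H0.

rho = 0.3929, p = 0.383317, fail to reject H0 at alpha = 0.1.


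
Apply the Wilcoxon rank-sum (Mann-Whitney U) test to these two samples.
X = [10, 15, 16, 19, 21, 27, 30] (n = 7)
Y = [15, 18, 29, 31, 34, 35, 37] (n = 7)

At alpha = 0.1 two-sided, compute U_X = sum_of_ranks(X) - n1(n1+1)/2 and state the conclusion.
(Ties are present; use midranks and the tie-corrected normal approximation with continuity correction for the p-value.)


Step 1: Combine and sort all 14 observations; assign midranks.
sorted (value, group): (10,X), (15,X), (15,Y), (16,X), (18,Y), (19,X), (21,X), (27,X), (29,Y), (30,X), (31,Y), (34,Y), (35,Y), (37,Y)
ranks: 10->1, 15->2.5, 15->2.5, 16->4, 18->5, 19->6, 21->7, 27->8, 29->9, 30->10, 31->11, 34->12, 35->13, 37->14
Step 2: Rank sum for X: R1 = 1 + 2.5 + 4 + 6 + 7 + 8 + 10 = 38.5.
Step 3: U_X = R1 - n1(n1+1)/2 = 38.5 - 7*8/2 = 38.5 - 28 = 10.5.
       U_Y = n1*n2 - U_X = 49 - 10.5 = 38.5.
Step 4: Ties are present, so use the tie-corrected normal approximation (with continuity correction) for the p-value.
Step 5: p-value = 0.084192; compare to alpha = 0.1. reject H0.

U_X = 10.5, p = 0.084192, reject H0 at alpha = 0.1.


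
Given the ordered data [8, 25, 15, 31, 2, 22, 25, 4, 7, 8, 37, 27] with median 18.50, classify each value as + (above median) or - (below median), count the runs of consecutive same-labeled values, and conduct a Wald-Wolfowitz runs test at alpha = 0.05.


Step 1: Compute median = 18.50; label A = above, B = below.
Labels in order: BABABAABBBAA  (n_A = 6, n_B = 6)
Step 2: Count runs R = 8.
Step 3: Under H0 (random ordering), E[R] = 2*n_A*n_B/(n_A+n_B) + 1 = 2*6*6/12 + 1 = 7.0000.
        Var[R] = 2*n_A*n_B*(2*n_A*n_B - n_A - n_B) / ((n_A+n_B)^2 * (n_A+n_B-1)) = 4320/1584 = 2.7273.
        SD[R] = 1.6514.
Step 4: Continuity-corrected z = (R - 0.5 - E[R]) / SD[R] = (8 - 0.5 - 7.0000) / 1.6514 = 0.3028.
Step 5: Two-sided p-value via normal approximation = 2*(1 - Phi(|z|)) = 0.762069.
Step 6: alpha = 0.05. fail to reject H0.

R = 8, z = 0.3028, p = 0.762069, fail to reject H0.


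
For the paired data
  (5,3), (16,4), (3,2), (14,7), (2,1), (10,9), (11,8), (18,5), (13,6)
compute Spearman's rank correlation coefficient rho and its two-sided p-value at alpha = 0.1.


Step 1: Rank x and y separately (midranks; no ties here).
rank(x): 5->3, 16->8, 3->2, 14->7, 2->1, 10->4, 11->5, 18->9, 13->6
rank(y): 3->3, 4->4, 2->2, 7->7, 1->1, 9->9, 8->8, 5->5, 6->6
Step 2: d_i = R_x(i) - R_y(i); compute d_i^2.
  (3-3)^2=0, (8-4)^2=16, (2-2)^2=0, (7-7)^2=0, (1-1)^2=0, (4-9)^2=25, (5-8)^2=9, (9-5)^2=16, (6-6)^2=0
sum(d^2) = 66.
Step 3: rho = 1 - 6*66 / (9*(9^2 - 1)) = 1 - 396/720 = 0.450000.
Step 4: Under H0, t = rho * sqrt((n-2)/(1-rho^2)) = 1.3332 ~ t(7).
Step 5: Two-sided p-value from the t-distribution with 7 df = 0.224216.
Step 6: alpha = 0.1. fail to reject H0.

rho = 0.4500, p = 0.224216, fail to reject H0 at alpha = 0.1.


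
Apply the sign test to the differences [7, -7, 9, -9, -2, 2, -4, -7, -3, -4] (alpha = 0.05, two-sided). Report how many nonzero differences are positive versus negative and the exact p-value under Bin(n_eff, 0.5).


Step 1: Discard zero differences. Original n = 10; n_eff = number of nonzero differences = 10.
Nonzero differences (with sign): +7, -7, +9, -9, -2, +2, -4, -7, -3, -4
Step 2: Count signs: positive = 3, negative = 7.
Step 3: Under H0: P(positive) = 0.5, so the number of positives S ~ Bin(10, 0.5).
Step 4: Two-sided exact p-value = sum of Bin(10,0.5) probabilities at or below the observed probability = 0.343750.
Step 5: alpha = 0.05. fail to reject H0.

n_eff = 10, pos = 3, neg = 7, p = 0.343750, fail to reject H0.


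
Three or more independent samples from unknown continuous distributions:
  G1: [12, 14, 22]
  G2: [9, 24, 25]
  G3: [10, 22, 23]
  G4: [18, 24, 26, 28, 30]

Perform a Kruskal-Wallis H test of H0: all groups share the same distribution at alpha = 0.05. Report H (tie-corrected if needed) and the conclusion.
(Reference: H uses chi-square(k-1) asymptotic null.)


Step 1: Combine all N = 14 observations and assign midranks.
sorted (value, group, rank): (9,G2,1), (10,G3,2), (12,G1,3), (14,G1,4), (18,G4,5), (22,G1,6.5), (22,G3,6.5), (23,G3,8), (24,G2,9.5), (24,G4,9.5), (25,G2,11), (26,G4,12), (28,G4,13), (30,G4,14)
Step 2: Sum ranks within each group.
R_1 = 13.5 (n_1 = 3)
R_2 = 21.5 (n_2 = 3)
R_3 = 16.5 (n_3 = 3)
R_4 = 53.5 (n_4 = 5)
Step 3: H = 12/(N(N+1)) * sum(R_i^2/n_i) - 3(N+1)
     = 12/(14*15) * (13.5^2/3 + 21.5^2/3 + 16.5^2/3 + 53.5^2/5) - 3*15
     = 0.057143 * 878.033 - 45
     = 5.173333.
Step 4: Ties present; correction factor C = 1 - 12/(14^3 - 14) = 0.995604. Corrected H = 5.173333 / 0.995604 = 5.196174.
Step 5: Under H0, H ~ chi^2(3); p-value = 0.157983.
Step 6: alpha = 0.05. fail to reject H0.

H = 5.1962, df = 3, p = 0.157983, fail to reject H0.


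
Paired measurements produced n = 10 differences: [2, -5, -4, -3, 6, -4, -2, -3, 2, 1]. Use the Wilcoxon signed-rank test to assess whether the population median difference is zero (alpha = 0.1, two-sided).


Step 1: Drop any zero differences (none here) and take |d_i|.
|d| = [2, 5, 4, 3, 6, 4, 2, 3, 2, 1]
Step 2: Midrank |d_i| (ties get averaged ranks).
ranks: |2|->3, |5|->9, |4|->7.5, |3|->5.5, |6|->10, |4|->7.5, |2|->3, |3|->5.5, |2|->3, |1|->1
Step 3: Attach original signs; sum ranks with positive sign and with negative sign.
W+ = 3 + 10 + 3 + 1 = 17
W- = 9 + 7.5 + 5.5 + 7.5 + 3 + 5.5 = 38
(Check: W+ + W- = 55 should equal n(n+1)/2 = 55.)
Step 4: Test statistic W = min(W+, W-) = 17.
Step 5: Ties in |d|, so use the tie-corrected normal approximation.
        E[W] = n(n+1)/4 = 10*11/4 = 27.5.
        Tie groups: |d|=2 (t=3), |d|=3 (t=2), |d|=4 (t=2); sum(t^3 - t) = 36.
        Var[W] = n(n+1)(2n+1)/24 - sum(t^3-t)/48 = 2310/24 - 36/48 = 95.5.
        z = (W - E[W]) / sqrt(Var[W]) = (17 - 27.5) / 9.7724 = -1.0745.
        Two-sided p = 2*Phi(z) = 0.282619.
Step 6: alpha = 0.1. fail to reject H0.

W+ = 17, W- = 38, W = min = 17, p = 0.282619, fail to reject H0.


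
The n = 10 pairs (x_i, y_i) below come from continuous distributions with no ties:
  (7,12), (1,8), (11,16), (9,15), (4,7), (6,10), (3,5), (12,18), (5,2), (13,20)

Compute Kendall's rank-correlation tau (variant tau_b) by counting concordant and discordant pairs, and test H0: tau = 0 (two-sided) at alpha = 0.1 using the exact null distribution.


Step 1: Enumerate the 45 unordered pairs (i,j) with i<j and classify each by sign(x_j-x_i) * sign(y_j-y_i).
  (1,2):dx=-6,dy=-4->C; (1,3):dx=+4,dy=+4->C; (1,4):dx=+2,dy=+3->C; (1,5):dx=-3,dy=-5->C
  (1,6):dx=-1,dy=-2->C; (1,7):dx=-4,dy=-7->C; (1,8):dx=+5,dy=+6->C; (1,9):dx=-2,dy=-10->C
  (1,10):dx=+6,dy=+8->C; (2,3):dx=+10,dy=+8->C; (2,4):dx=+8,dy=+7->C; (2,5):dx=+3,dy=-1->D
  (2,6):dx=+5,dy=+2->C; (2,7):dx=+2,dy=-3->D; (2,8):dx=+11,dy=+10->C; (2,9):dx=+4,dy=-6->D
  (2,10):dx=+12,dy=+12->C; (3,4):dx=-2,dy=-1->C; (3,5):dx=-7,dy=-9->C; (3,6):dx=-5,dy=-6->C
  (3,7):dx=-8,dy=-11->C; (3,8):dx=+1,dy=+2->C; (3,9):dx=-6,dy=-14->C; (3,10):dx=+2,dy=+4->C
  (4,5):dx=-5,dy=-8->C; (4,6):dx=-3,dy=-5->C; (4,7):dx=-6,dy=-10->C; (4,8):dx=+3,dy=+3->C
  (4,9):dx=-4,dy=-13->C; (4,10):dx=+4,dy=+5->C; (5,6):dx=+2,dy=+3->C; (5,7):dx=-1,dy=-2->C
  (5,8):dx=+8,dy=+11->C; (5,9):dx=+1,dy=-5->D; (5,10):dx=+9,dy=+13->C; (6,7):dx=-3,dy=-5->C
  (6,8):dx=+6,dy=+8->C; (6,9):dx=-1,dy=-8->C; (6,10):dx=+7,dy=+10->C; (7,8):dx=+9,dy=+13->C
  (7,9):dx=+2,dy=-3->D; (7,10):dx=+10,dy=+15->C; (8,9):dx=-7,dy=-16->C; (8,10):dx=+1,dy=+2->C
  (9,10):dx=+8,dy=+18->C
Step 2: C = 40, D = 5, total pairs = 45.
Step 3: tau = (C - D)/(n(n-1)/2) = (40 - 5)/45 = 0.777778.
Step 4: Exact two-sided p-value (enumerate n! = 3628800 permutations of y under H0): p = 0.000946.
Step 5: alpha = 0.1. reject H0.

tau_b = 0.7778 (C=40, D=5), p = 0.000946, reject H0.


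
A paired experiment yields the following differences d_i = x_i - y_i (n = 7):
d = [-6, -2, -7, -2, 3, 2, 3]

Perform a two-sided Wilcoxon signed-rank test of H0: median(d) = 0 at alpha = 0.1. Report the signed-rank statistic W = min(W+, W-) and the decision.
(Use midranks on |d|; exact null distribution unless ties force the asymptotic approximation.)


Step 1: Drop any zero differences (none here) and take |d_i|.
|d| = [6, 2, 7, 2, 3, 2, 3]
Step 2: Midrank |d_i| (ties get averaged ranks).
ranks: |6|->6, |2|->2, |7|->7, |2|->2, |3|->4.5, |2|->2, |3|->4.5
Step 3: Attach original signs; sum ranks with positive sign and with negative sign.
W+ = 4.5 + 2 + 4.5 = 11
W- = 6 + 2 + 7 + 2 = 17
(Check: W+ + W- = 28 should equal n(n+1)/2 = 28.)
Step 4: Test statistic W = min(W+, W-) = 11.
Step 5: Ties in |d|, so use the tie-corrected normal approximation.
        E[W] = n(n+1)/4 = 7*8/4 = 14.
        Tie groups: |d|=2 (t=3), |d|=3 (t=2); sum(t^3 - t) = 30.
        Var[W] = n(n+1)(2n+1)/24 - sum(t^3-t)/48 = 840/24 - 30/48 = 34.375.
        z = (W - E[W]) / sqrt(Var[W]) = (11 - 14) / 5.8630 = -0.5117.
        Two-sided p = 2*Phi(z) = 0.608874.
Step 6: alpha = 0.1. fail to reject H0.

W+ = 11, W- = 17, W = min = 11, p = 0.608874, fail to reject H0.


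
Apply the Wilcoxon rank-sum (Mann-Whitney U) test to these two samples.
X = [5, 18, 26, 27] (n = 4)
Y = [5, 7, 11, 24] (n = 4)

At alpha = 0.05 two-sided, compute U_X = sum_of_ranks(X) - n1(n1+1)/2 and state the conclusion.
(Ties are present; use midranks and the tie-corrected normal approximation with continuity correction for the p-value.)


Step 1: Combine and sort all 8 observations; assign midranks.
sorted (value, group): (5,X), (5,Y), (7,Y), (11,Y), (18,X), (24,Y), (26,X), (27,X)
ranks: 5->1.5, 5->1.5, 7->3, 11->4, 18->5, 24->6, 26->7, 27->8
Step 2: Rank sum for X: R1 = 1.5 + 5 + 7 + 8 = 21.5.
Step 3: U_X = R1 - n1(n1+1)/2 = 21.5 - 4*5/2 = 21.5 - 10 = 11.5.
       U_Y = n1*n2 - U_X = 16 - 11.5 = 4.5.
Step 4: Ties are present, so use the tie-corrected normal approximation (with continuity correction) for the p-value.
Step 5: p-value = 0.383630; compare to alpha = 0.05. fail to reject H0.

U_X = 11.5, p = 0.383630, fail to reject H0 at alpha = 0.05.


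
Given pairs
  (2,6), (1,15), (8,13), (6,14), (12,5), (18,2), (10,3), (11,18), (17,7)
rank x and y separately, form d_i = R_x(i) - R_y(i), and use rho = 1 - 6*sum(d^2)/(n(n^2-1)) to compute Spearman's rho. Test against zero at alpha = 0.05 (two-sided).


Step 1: Rank x and y separately (midranks; no ties here).
rank(x): 2->2, 1->1, 8->4, 6->3, 12->7, 18->9, 10->5, 11->6, 17->8
rank(y): 6->4, 15->8, 13->6, 14->7, 5->3, 2->1, 3->2, 18->9, 7->5
Step 2: d_i = R_x(i) - R_y(i); compute d_i^2.
  (2-4)^2=4, (1-8)^2=49, (4-6)^2=4, (3-7)^2=16, (7-3)^2=16, (9-1)^2=64, (5-2)^2=9, (6-9)^2=9, (8-5)^2=9
sum(d^2) = 180.
Step 3: rho = 1 - 6*180 / (9*(9^2 - 1)) = 1 - 1080/720 = -0.500000.
Step 4: Under H0, t = rho * sqrt((n-2)/(1-rho^2)) = -1.5275 ~ t(7).
Step 5: Two-sided p-value from the t-distribution with 7 df = 0.170471.
Step 6: alpha = 0.05. fail to reject H0.

rho = -0.5000, p = 0.170471, fail to reject H0 at alpha = 0.05.


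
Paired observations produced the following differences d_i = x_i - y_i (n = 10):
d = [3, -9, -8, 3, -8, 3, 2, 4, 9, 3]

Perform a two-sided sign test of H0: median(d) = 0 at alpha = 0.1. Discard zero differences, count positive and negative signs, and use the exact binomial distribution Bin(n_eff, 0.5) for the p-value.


Step 1: Discard zero differences. Original n = 10; n_eff = number of nonzero differences = 10.
Nonzero differences (with sign): +3, -9, -8, +3, -8, +3, +2, +4, +9, +3
Step 2: Count signs: positive = 7, negative = 3.
Step 3: Under H0: P(positive) = 0.5, so the number of positives S ~ Bin(10, 0.5).
Step 4: Two-sided exact p-value = sum of Bin(10,0.5) probabilities at or below the observed probability = 0.343750.
Step 5: alpha = 0.1. fail to reject H0.

n_eff = 10, pos = 7, neg = 3, p = 0.343750, fail to reject H0.


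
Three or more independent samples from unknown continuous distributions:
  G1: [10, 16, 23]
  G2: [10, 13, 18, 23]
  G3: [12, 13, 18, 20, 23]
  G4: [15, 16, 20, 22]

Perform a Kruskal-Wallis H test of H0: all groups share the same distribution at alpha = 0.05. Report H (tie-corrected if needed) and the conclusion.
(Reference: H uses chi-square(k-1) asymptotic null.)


Step 1: Combine all N = 16 observations and assign midranks.
sorted (value, group, rank): (10,G1,1.5), (10,G2,1.5), (12,G3,3), (13,G2,4.5), (13,G3,4.5), (15,G4,6), (16,G1,7.5), (16,G4,7.5), (18,G2,9.5), (18,G3,9.5), (20,G3,11.5), (20,G4,11.5), (22,G4,13), (23,G1,15), (23,G2,15), (23,G3,15)
Step 2: Sum ranks within each group.
R_1 = 24 (n_1 = 3)
R_2 = 30.5 (n_2 = 4)
R_3 = 43.5 (n_3 = 5)
R_4 = 38 (n_4 = 4)
Step 3: H = 12/(N(N+1)) * sum(R_i^2/n_i) - 3(N+1)
     = 12/(16*17) * (24^2/3 + 30.5^2/4 + 43.5^2/5 + 38^2/4) - 3*17
     = 0.044118 * 1164.01 - 51
     = 0.353493.
Step 4: Ties present; correction factor C = 1 - 54/(16^3 - 16) = 0.986765. Corrected H = 0.353493 / 0.986765 = 0.358234.
Step 5: Under H0, H ~ chi^2(3); p-value = 0.948729.
Step 6: alpha = 0.05. fail to reject H0.

H = 0.3582, df = 3, p = 0.948729, fail to reject H0.


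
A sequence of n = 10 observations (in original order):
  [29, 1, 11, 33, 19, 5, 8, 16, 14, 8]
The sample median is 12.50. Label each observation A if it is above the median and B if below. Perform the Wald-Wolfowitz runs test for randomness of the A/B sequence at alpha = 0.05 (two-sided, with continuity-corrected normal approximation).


Step 1: Compute median = 12.50; label A = above, B = below.
Labels in order: ABBAABBAAB  (n_A = 5, n_B = 5)
Step 2: Count runs R = 6.
Step 3: Under H0 (random ordering), E[R] = 2*n_A*n_B/(n_A+n_B) + 1 = 2*5*5/10 + 1 = 6.0000.
        Var[R] = 2*n_A*n_B*(2*n_A*n_B - n_A - n_B) / ((n_A+n_B)^2 * (n_A+n_B-1)) = 2000/900 = 2.2222.
        SD[R] = 1.4907.
Step 4: R = E[R], so z = 0 with no continuity correction.
Step 5: Two-sided p-value via normal approximation = 2*(1 - Phi(|z|)) = 1.000000.
Step 6: alpha = 0.05. fail to reject H0.

R = 6, z = 0.0000, p = 1.000000, fail to reject H0.


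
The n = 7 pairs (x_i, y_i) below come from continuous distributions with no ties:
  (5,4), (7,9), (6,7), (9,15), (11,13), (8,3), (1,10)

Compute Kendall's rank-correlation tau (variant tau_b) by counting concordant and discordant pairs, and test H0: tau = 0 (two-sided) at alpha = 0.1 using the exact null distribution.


Step 1: Enumerate the 21 unordered pairs (i,j) with i<j and classify each by sign(x_j-x_i) * sign(y_j-y_i).
  (1,2):dx=+2,dy=+5->C; (1,3):dx=+1,dy=+3->C; (1,4):dx=+4,dy=+11->C; (1,5):dx=+6,dy=+9->C
  (1,6):dx=+3,dy=-1->D; (1,7):dx=-4,dy=+6->D; (2,3):dx=-1,dy=-2->C; (2,4):dx=+2,dy=+6->C
  (2,5):dx=+4,dy=+4->C; (2,6):dx=+1,dy=-6->D; (2,7):dx=-6,dy=+1->D; (3,4):dx=+3,dy=+8->C
  (3,5):dx=+5,dy=+6->C; (3,6):dx=+2,dy=-4->D; (3,7):dx=-5,dy=+3->D; (4,5):dx=+2,dy=-2->D
  (4,6):dx=-1,dy=-12->C; (4,7):dx=-8,dy=-5->C; (5,6):dx=-3,dy=-10->C; (5,7):dx=-10,dy=-3->C
  (6,7):dx=-7,dy=+7->D
Step 2: C = 13, D = 8, total pairs = 21.
Step 3: tau = (C - D)/(n(n-1)/2) = (13 - 8)/21 = 0.238095.
Step 4: Exact two-sided p-value (enumerate n! = 5040 permutations of y under H0): p = 0.561905.
Step 5: alpha = 0.1. fail to reject H0.

tau_b = 0.2381 (C=13, D=8), p = 0.561905, fail to reject H0.


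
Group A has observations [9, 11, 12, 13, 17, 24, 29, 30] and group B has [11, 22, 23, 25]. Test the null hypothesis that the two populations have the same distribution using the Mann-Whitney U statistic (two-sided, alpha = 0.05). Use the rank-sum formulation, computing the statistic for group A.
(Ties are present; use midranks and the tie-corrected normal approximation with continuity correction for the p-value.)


Step 1: Combine and sort all 12 observations; assign midranks.
sorted (value, group): (9,X), (11,X), (11,Y), (12,X), (13,X), (17,X), (22,Y), (23,Y), (24,X), (25,Y), (29,X), (30,X)
ranks: 9->1, 11->2.5, 11->2.5, 12->4, 13->5, 17->6, 22->7, 23->8, 24->9, 25->10, 29->11, 30->12
Step 2: Rank sum for X: R1 = 1 + 2.5 + 4 + 5 + 6 + 9 + 11 + 12 = 50.5.
Step 3: U_X = R1 - n1(n1+1)/2 = 50.5 - 8*9/2 = 50.5 - 36 = 14.5.
       U_Y = n1*n2 - U_X = 32 - 14.5 = 17.5.
Step 4: Ties are present, so use the tie-corrected normal approximation (with continuity correction) for the p-value.
Step 5: p-value = 0.864901; compare to alpha = 0.05. fail to reject H0.

U_X = 14.5, p = 0.864901, fail to reject H0 at alpha = 0.05.
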